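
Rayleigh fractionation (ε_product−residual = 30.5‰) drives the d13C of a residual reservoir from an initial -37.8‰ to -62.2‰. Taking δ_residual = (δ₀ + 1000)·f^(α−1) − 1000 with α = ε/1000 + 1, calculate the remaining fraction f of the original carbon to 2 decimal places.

α − 1 = ε/1000 = 0.0305
(δ_res + 1000)/(δ₀ + 1000) = (-62.2 + 1000)/(-37.8 + 1000) = 937.8/962.2 = 0.974641
f = 0.974641^(1/0.0305) = exp(ln(0.974641)/0.0305) = exp(-0.02569/0.0305)
f = exp(-0.8422) = 0.4308

0.43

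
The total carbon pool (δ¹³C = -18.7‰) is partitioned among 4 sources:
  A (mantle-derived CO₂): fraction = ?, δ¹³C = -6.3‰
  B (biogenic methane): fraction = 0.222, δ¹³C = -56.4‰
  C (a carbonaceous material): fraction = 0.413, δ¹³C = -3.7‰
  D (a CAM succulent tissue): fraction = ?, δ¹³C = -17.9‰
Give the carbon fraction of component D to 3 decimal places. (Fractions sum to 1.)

0.203

Let f_D and f_A be the unknown fractions; fractions sum to 1 so f_D + f_A = 0.365.
Mass balance: Σ fᵢ·δᵢ = δ_bulk ⇒ f_D·(-17.9) + f_A·(-6.3) = -18.7 − (-14.049) = -4.651
Substitute f_A = 0.365 − f_D:
f_D·(-17.9 − -6.3) = -4.651 − 0.365×(-6.3) = -2.352
f_D = -2.352 / -11.6 = 0.2027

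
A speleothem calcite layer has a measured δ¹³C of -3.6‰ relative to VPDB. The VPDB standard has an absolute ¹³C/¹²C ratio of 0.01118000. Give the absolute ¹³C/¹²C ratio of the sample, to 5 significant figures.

0.011140

R_sample = R_standard × (δ¹³C/1000 + 1)
R_sample = 0.01118000 × (-3.6/1000 + 1) = 0.01118000 × 0.996400
R_sample = 0.0111398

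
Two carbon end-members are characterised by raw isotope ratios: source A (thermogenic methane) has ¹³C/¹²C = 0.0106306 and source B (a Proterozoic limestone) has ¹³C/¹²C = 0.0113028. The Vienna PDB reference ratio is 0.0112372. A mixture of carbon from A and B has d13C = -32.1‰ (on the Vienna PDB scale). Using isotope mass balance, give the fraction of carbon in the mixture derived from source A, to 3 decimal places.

δ_A = (0.0106306/0.0112372 − 1)×1000 = (0.946019 − 1)×1000 = -53.981‰
δ_B = (0.0113028/0.0112372 − 1)×1000 = (1.005838 − 1)×1000 = 5.838‰
f_A = (δ_mix − δ_B)/(δ_A − δ_B) = (-32.1 − (5.838))/(-53.981 − (5.838))
f_A = -37.938 / -59.819 = 0.6342

0.634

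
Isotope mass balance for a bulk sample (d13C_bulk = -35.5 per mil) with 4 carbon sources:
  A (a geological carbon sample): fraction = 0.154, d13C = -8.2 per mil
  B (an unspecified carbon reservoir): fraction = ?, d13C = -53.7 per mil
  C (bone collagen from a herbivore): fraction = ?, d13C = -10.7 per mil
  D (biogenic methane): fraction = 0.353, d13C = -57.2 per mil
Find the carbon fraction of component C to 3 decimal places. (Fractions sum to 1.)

0.289

Let f_C and f_B be the unknown fractions; fractions sum to 1 so f_C + f_B = 0.493.
Mass balance: Σ fᵢ·δᵢ = δ_bulk ⇒ f_C·(-10.7) + f_B·(-53.7) = -35.5 − (-21.454) = -14.046
Substitute f_B = 0.493 − f_C:
f_C·(-10.7 − -53.7) = -14.046 − 0.493×(-53.7) = 12.428
f_C = 12.428 / 43.0 = 0.2890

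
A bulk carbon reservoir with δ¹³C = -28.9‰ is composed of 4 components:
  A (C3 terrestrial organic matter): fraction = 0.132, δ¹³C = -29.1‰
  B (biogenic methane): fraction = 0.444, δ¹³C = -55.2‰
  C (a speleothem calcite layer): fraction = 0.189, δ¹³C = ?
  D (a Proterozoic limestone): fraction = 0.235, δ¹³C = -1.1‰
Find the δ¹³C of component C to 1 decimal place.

Isotope mass balance: δ_bulk = Σ fᵢ·δᵢ.
-28.9 = 0.132×(-29.1) + 0.444×(-55.2) + 0.189×δ_C + 0.235×(-1.1)
0.189·δ_C = -28.9 − (-28.608) = -0.291
δ_C = -0.291 / 0.189 = -1.54‰

-1.5‰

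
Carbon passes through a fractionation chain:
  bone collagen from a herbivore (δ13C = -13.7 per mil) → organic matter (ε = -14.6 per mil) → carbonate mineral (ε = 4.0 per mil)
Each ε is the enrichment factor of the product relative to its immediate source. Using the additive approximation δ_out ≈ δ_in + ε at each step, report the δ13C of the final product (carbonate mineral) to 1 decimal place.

step 1: δ ≈ -13.7 + (-14.6) = -28.3 per mil
step 2: δ ≈ -28.3 + (4.0) = -24.3 per mil

-24.3 per mil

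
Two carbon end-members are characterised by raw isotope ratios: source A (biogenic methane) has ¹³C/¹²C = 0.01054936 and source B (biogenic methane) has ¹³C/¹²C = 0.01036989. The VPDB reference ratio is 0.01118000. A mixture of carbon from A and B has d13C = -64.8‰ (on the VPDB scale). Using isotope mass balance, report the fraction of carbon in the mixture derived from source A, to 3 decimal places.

0.477

δ_A = (0.01054936/0.01118000 − 1)×1000 = (0.943592 − 1)×1000 = -56.408‰
δ_B = (0.01036989/0.01118000 − 1)×1000 = (0.927539 − 1)×1000 = -72.461‰
f_A = (δ_mix − δ_B)/(δ_A − δ_B) = (-64.8 − (-72.461))/(-56.408 − (-72.461))
f_A = 7.661 / 16.053 = 0.4772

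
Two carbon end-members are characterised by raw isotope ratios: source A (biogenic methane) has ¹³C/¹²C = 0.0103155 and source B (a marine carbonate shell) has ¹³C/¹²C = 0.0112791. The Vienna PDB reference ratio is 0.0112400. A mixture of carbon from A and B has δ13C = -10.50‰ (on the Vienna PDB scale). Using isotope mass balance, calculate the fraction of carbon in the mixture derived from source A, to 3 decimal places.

δ_A = (0.0103155/0.0112400 − 1)×1000 = (0.917749 − 1)×1000 = -82.251‰
δ_B = (0.0112791/0.0112400 − 1)×1000 = (1.003479 − 1)×1000 = 3.479‰
f_A = (δ_mix − δ_B)/(δ_A − δ_B) = (-10.50 − (3.479))/(-82.251 − (3.479))
f_A = -13.979 / -85.730 = 0.1631

0.163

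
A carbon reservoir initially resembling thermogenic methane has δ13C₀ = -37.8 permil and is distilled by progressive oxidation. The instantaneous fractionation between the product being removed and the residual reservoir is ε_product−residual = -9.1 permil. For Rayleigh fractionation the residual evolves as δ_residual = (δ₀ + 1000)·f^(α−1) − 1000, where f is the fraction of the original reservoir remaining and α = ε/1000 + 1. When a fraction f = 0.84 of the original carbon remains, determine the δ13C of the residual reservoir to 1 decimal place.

Rayleigh residual: δ_res = (δ₀ + 1000)·f^(α−1) − 1000
α = ε/1000 + 1 = 0.99090, so α − 1 = -0.00910
f^(α−1) = 0.84^(-0.00910) = 1.001588
δ_res = (-37.8 + 1000) × 1.001588 − 1000 = 963.728 − 1000 = -36.27 permil

-36.3 permil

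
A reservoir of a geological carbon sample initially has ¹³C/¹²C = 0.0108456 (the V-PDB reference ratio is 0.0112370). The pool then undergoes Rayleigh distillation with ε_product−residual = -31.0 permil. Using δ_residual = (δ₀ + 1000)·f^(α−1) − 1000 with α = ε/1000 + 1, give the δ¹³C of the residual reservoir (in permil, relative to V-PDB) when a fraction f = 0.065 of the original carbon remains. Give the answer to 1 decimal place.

δ₀ = (0.0108456/0.0112370 − 1)×1000 = (0.965169 − 1)×1000 = -34.831 permil
α − 1 = ε/1000 = -0.0310
f^(α−1) = 0.065^(-0.0310) = 1.088428
δ_res = (-34.831 + 1000) × 1.088428 − 1000 = 1050.517 − 1000 = 50.52 permil

50.5 permil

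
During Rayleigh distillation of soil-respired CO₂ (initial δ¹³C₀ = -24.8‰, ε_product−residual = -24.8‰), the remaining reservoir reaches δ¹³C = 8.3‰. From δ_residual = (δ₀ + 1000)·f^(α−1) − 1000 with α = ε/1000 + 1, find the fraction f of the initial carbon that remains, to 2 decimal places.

0.26

α − 1 = ε/1000 = -0.0248
(δ_res + 1000)/(δ₀ + 1000) = (8.3 + 1000)/(-24.8 + 1000) = 1008.3/975.2 = 1.033942
f = 1.033942^(1/-0.0248) = exp(ln(1.033942)/-0.0248) = exp(0.03338/-0.0248)
f = exp(-1.3459) = 0.2603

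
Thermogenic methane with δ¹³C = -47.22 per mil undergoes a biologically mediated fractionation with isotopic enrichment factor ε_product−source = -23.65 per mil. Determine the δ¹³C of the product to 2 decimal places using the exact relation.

-69.75 per mil

To first order, δ_product ≈ δ_source + ε = -70.87 per mil.
Exactly, δ_product = (δ_source + 1000)·(ε/1000 + 1) − 1000.
δ_product = (-47.22 + 1000) × (-23.65/1000 + 1) − 1000
δ_product = -69.753 per mil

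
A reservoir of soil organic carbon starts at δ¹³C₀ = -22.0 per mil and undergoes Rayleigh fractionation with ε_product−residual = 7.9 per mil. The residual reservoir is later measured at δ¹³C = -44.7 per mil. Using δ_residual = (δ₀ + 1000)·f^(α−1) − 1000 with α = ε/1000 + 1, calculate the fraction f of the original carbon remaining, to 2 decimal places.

α − 1 = ε/1000 = 0.0079
(δ_res + 1000)/(δ₀ + 1000) = (-44.7 + 1000)/(-22.0 + 1000) = 955.3/978.0 = 0.976789
f = 0.976789^(1/0.0079) = exp(ln(0.976789)/0.0079) = exp(-0.02348/0.0079)
f = exp(-2.9727) = 0.0512

0.05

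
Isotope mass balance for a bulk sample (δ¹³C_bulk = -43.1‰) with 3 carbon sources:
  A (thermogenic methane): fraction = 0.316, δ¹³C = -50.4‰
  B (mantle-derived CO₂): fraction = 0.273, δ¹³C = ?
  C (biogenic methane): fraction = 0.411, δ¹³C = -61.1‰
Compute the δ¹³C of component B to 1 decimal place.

-7.6‰

Isotope mass balance: δ_bulk = Σ fᵢ·δᵢ.
-43.1 = 0.316×(-50.4) + 0.273×δ_B + 0.411×(-61.1)
0.273·δ_B = -43.1 − (-41.038) = -2.062
δ_B = -2.062 / 0.273 = -7.55‰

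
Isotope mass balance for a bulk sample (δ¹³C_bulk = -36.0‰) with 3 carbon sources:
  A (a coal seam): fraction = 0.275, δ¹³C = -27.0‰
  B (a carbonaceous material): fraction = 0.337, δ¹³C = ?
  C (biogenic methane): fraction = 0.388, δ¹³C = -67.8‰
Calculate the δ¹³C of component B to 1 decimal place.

-6.7‰

Isotope mass balance: δ_bulk = Σ fᵢ·δᵢ.
-36.0 = 0.275×(-27.0) + 0.337×δ_B + 0.388×(-67.8)
0.337·δ_B = -36.0 − (-33.731) = -2.269
δ_B = -2.269 / 0.337 = -6.73‰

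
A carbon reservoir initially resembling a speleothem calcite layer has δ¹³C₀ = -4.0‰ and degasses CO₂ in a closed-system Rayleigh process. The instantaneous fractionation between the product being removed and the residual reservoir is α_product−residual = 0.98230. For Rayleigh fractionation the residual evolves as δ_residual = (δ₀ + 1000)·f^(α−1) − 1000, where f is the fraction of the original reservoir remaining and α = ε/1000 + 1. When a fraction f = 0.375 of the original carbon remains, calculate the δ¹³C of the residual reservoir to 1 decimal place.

13.4‰

Rayleigh residual: δ_res = (δ₀ + 1000)·f^(α−1) − 1000
α − 1 = -0.01770
f^(α−1) = 0.375^(-0.01770) = 1.017512
δ_res = (-4.0 + 1000) × 1.017512 − 1000 = 1013.442 − 1000 = 13.44‰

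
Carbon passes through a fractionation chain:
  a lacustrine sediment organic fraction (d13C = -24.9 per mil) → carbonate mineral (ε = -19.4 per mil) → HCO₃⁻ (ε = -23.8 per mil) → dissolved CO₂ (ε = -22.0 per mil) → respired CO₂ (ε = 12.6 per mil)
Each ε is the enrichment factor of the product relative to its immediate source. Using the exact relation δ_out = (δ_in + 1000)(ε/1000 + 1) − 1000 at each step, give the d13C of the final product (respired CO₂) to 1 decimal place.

step 1: δ = (-24.90 + 1000)·(-19.4/1000 + 1) − 1000 = -43.82 per mil
step 2: δ = (-43.82 + 1000)·(-23.8/1000 + 1) − 1000 = -66.57 per mil
step 3: δ = (-66.57 + 1000)·(-22.0/1000 + 1) − 1000 = -87.11 per mil
step 4: δ = (-87.11 + 1000)·(12.6/1000 + 1) − 1000 = -75.61 per mil

-75.6 per mil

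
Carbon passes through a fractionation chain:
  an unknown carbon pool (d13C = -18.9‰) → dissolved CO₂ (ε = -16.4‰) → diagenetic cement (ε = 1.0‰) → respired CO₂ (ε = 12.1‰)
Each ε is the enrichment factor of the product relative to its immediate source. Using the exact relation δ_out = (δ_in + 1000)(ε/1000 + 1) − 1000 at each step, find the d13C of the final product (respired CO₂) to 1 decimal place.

step 1: δ = (-18.90 + 1000)·(-16.4/1000 + 1) − 1000 = -34.99‰
step 2: δ = (-34.99 + 1000)·(1.0/1000 + 1) − 1000 = -34.03‰
step 3: δ = (-34.03 + 1000)·(12.1/1000 + 1) − 1000 = -22.34‰

-22.3‰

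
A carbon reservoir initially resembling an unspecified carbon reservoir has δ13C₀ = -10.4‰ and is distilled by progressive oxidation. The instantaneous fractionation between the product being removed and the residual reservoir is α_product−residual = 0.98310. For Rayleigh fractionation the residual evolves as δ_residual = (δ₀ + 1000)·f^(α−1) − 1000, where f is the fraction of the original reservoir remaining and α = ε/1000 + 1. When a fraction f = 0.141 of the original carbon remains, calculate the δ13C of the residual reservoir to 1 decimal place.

22.9‰

Rayleigh residual: δ_res = (δ₀ + 1000)·f^(α−1) − 1000
α − 1 = -0.01690
f^(α−1) = 0.141^(-0.01690) = 1.033661
δ_res = (-10.4 + 1000) × 1.033661 − 1000 = 1022.911 − 1000 = 22.91‰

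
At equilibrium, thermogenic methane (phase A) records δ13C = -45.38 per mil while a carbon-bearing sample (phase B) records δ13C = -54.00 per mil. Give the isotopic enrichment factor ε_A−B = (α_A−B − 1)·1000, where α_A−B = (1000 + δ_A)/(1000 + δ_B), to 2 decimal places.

9.11 per mil

α_A−B = (1000 + -45.38) / (1000 + -54.00) = 954.62 / 946.00 = 1.009112
ε_A−B = (1.009112 − 1) × 1000 = 9.112 per mil
(The approximation ε ≈ δ_A − δ_B would give 8.62 per mil.)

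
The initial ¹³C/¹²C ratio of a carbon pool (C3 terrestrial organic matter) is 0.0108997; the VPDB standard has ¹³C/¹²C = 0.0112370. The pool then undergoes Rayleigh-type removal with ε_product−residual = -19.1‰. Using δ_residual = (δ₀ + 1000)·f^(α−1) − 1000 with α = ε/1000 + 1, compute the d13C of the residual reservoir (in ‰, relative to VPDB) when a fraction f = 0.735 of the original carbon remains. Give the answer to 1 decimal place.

-24.3‰

δ₀ = (0.0108997/0.0112370 − 1)×1000 = (0.969983 − 1)×1000 = -30.017‰
α − 1 = ε/1000 = -0.0191
f^(α−1) = 0.735^(-0.0191) = 1.005898
δ_res = (-30.017 + 1000) × 1.005898 − 1000 = 975.704 − 1000 = -24.30‰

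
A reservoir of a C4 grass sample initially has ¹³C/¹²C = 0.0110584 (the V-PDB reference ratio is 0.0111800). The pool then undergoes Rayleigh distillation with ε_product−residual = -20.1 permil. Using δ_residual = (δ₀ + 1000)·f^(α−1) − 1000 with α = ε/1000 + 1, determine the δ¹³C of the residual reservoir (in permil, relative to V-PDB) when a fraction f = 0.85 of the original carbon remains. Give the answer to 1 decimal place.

-7.6 permil

δ₀ = (0.0110584/0.0111800 − 1)×1000 = (0.989123 − 1)×1000 = -10.877 permil
α − 1 = ε/1000 = -0.0201
f^(α−1) = 0.85^(-0.0201) = 1.003272
δ_res = (-10.877 + 1000) × 1.003272 − 1000 = 992.360 − 1000 = -7.64 permil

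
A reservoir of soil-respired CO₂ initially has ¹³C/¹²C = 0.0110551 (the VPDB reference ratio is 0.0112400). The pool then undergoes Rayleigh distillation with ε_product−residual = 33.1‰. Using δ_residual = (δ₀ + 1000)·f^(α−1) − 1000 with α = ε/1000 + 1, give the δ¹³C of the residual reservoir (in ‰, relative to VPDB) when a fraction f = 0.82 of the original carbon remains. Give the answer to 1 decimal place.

-22.9‰

δ₀ = (0.0110551/0.0112400 − 1)×1000 = (0.983550 − 1)×1000 = -16.450‰
α − 1 = ε/1000 = 0.0331
f^(α−1) = 0.82^(0.0331) = 0.993453
δ_res = (-16.450 + 1000) × 0.993453 − 1000 = 977.110 − 1000 = -22.89‰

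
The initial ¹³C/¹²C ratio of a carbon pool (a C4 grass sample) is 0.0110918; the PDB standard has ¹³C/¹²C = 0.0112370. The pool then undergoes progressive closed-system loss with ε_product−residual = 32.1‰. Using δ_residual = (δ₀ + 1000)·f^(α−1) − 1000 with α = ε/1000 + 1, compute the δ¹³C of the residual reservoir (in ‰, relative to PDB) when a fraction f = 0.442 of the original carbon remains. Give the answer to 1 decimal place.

δ₀ = (0.0110918/0.0112370 − 1)×1000 = (0.987078 − 1)×1000 = -12.922‰
α − 1 = ε/1000 = 0.0321
f^(α−1) = 0.442^(0.0321) = 0.974133
δ_res = (-12.922 + 1000) × 0.974133 − 1000 = 961.545 − 1000 = -38.45‰

-38.5‰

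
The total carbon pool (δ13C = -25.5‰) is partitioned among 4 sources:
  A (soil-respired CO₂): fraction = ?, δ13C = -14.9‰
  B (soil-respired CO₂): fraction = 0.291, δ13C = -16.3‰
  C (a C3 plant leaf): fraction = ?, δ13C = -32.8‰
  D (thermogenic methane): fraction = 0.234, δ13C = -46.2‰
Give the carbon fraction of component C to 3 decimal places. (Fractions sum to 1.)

Let f_C and f_A be the unknown fractions; fractions sum to 1 so f_C + f_A = 0.475.
Mass balance: Σ fᵢ·δᵢ = δ_bulk ⇒ f_C·(-32.8) + f_A·(-14.9) = -25.5 − (-15.554) = -9.946
Substitute f_A = 0.475 − f_C:
f_C·(-32.8 − -14.9) = -9.946 − 0.475×(-14.9) = -2.868
f_C = -2.868 / -17.9 = 0.1602

0.160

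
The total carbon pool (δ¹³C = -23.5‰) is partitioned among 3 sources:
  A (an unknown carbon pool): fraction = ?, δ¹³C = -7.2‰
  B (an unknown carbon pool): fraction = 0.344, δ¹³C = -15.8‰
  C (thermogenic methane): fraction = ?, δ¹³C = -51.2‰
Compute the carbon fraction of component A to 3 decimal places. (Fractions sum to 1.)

0.353

Let f_A and f_C be the unknown fractions; fractions sum to 1 so f_A + f_C = 0.656.
Mass balance: Σ fᵢ·δᵢ = δ_bulk ⇒ f_A·(-7.2) + f_C·(-51.2) = -23.5 − (-5.435) = -18.065
Substitute f_C = 0.656 − f_A:
f_A·(-7.2 − -51.2) = -18.065 − 0.656×(-51.2) = 15.522
f_A = 15.522 / 44.0 = 0.3528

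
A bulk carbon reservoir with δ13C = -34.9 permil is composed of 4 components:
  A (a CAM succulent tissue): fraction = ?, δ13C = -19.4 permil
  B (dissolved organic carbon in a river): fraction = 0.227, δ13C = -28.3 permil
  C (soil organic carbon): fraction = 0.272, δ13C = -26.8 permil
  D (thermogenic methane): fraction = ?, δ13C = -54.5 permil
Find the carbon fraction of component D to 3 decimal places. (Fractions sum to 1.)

0.327

Let f_D and f_A be the unknown fractions; fractions sum to 1 so f_D + f_A = 0.501.
Mass balance: Σ fᵢ·δᵢ = δ_bulk ⇒ f_D·(-54.5) + f_A·(-19.4) = -34.9 − (-13.714) = -21.186
Substitute f_A = 0.501 − f_D:
f_D·(-54.5 − -19.4) = -21.186 − 0.501×(-19.4) = -11.467
f_D = -11.467 / -35.1 = 0.3267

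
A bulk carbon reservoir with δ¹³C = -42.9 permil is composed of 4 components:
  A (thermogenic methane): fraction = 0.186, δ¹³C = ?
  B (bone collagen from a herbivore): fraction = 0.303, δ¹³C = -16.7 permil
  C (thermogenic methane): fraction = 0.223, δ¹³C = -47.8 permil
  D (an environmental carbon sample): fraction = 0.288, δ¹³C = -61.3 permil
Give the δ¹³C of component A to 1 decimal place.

-51.2 permil

Isotope mass balance: δ_bulk = Σ fᵢ·δᵢ.
-42.9 = 0.186×δ_A + 0.303×(-16.7) + 0.223×(-47.8) + 0.288×(-61.3)
0.186·δ_A = -42.9 − (-33.374) = -9.526
δ_A = -9.526 / 0.186 = -51.22 permil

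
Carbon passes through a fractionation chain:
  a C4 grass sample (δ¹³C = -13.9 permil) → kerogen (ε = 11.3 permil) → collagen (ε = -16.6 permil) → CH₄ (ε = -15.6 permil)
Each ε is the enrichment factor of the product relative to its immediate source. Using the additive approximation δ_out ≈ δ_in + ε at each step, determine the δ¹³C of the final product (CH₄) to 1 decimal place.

step 1: δ ≈ -13.9 + (11.3) = -2.6 permil
step 2: δ ≈ -2.6 + (-16.6) = -19.2 permil
step 3: δ ≈ -19.2 + (-15.6) = -34.8 permil

-34.8 permil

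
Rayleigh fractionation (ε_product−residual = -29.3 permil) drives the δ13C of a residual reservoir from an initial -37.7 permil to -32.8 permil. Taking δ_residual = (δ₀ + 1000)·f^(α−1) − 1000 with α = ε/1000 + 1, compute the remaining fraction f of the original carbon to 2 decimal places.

0.84

α − 1 = ε/1000 = -0.0293
(δ_res + 1000)/(δ₀ + 1000) = (-32.8 + 1000)/(-37.7 + 1000) = 967.2/962.3 = 1.005092
f = 1.005092^(1/-0.0293) = exp(ln(1.005092)/-0.0293) = exp(0.00508/-0.0293)
f = exp(-0.1733) = 0.8408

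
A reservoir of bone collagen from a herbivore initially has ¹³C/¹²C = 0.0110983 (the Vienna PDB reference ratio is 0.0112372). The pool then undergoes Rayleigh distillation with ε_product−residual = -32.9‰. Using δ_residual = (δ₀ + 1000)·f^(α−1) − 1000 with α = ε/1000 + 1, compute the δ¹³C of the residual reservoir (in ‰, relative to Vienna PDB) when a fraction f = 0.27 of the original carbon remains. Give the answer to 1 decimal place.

31.1‰

δ₀ = (0.0110983/0.0112372 − 1)×1000 = (0.987639 − 1)×1000 = -12.361‰
α − 1 = ε/1000 = -0.0329
f^(α−1) = 0.27^(-0.0329) = 1.044018
δ_res = (-12.361 + 1000) × 1.044018 − 1000 = 1031.114 − 1000 = 31.11‰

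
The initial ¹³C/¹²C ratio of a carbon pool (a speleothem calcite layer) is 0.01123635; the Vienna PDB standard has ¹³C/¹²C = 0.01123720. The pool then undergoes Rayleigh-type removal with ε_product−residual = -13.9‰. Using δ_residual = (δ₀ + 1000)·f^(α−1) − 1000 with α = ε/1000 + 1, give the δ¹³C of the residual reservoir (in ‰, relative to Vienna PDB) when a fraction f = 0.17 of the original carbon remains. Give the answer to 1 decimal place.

24.9‰

δ₀ = (0.01123635/0.01123720 − 1)×1000 = (0.999924 − 1)×1000 = -0.076‰
α − 1 = ε/1000 = -0.0139
f^(α−1) = 0.17^(-0.0139) = 1.024936
δ_res = (-0.076 + 1000) × 1.024936 − 1000 = 1024.859 − 1000 = 24.86‰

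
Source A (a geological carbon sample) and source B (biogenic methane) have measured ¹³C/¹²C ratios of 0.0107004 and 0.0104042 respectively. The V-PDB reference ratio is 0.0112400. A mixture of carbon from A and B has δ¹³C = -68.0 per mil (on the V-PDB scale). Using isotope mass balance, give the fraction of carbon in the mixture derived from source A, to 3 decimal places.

δ_A = (0.0107004/0.0112400 − 1)×1000 = (0.951993 − 1)×1000 = -48.007 per mil
δ_B = (0.0104042/0.0112400 − 1)×1000 = (0.925641 − 1)×1000 = -74.359 per mil
f_A = (δ_mix − δ_B)/(δ_A − δ_B) = (-68.0 − (-74.359))/(-48.007 − (-74.359))
f_A = 6.359 / 26.352 = 0.2413

0.241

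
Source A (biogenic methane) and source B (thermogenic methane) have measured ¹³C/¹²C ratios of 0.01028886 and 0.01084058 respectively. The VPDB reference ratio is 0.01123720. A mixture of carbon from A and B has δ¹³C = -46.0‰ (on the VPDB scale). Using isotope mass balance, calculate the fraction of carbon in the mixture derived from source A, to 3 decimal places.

δ_A = (0.01028886/0.01123720 − 1)×1000 = (0.915607 − 1)×1000 = -84.393‰
δ_B = (0.01084058/0.01123720 − 1)×1000 = (0.964705 − 1)×1000 = -35.295‰
f_A = (δ_mix − δ_B)/(δ_A − δ_B) = (-46.0 − (-35.295))/(-84.393 − (-35.295))
f_A = -10.705 / -49.098 = 0.2180

0.218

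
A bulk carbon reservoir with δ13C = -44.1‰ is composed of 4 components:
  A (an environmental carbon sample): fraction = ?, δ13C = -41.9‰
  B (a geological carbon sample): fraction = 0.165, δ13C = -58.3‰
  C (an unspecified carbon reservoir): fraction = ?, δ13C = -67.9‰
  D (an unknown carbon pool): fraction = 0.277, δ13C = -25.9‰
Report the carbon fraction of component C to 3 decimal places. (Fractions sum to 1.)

0.151

Let f_C and f_A be the unknown fractions; fractions sum to 1 so f_C + f_A = 0.558.
Mass balance: Σ fᵢ·δᵢ = δ_bulk ⇒ f_C·(-67.9) + f_A·(-41.9) = -44.1 − (-16.794) = -27.306
Substitute f_A = 0.558 − f_C:
f_C·(-67.9 − -41.9) = -27.306 − 0.558×(-41.9) = -3.926
f_C = -3.926 / -26.0 = 0.1510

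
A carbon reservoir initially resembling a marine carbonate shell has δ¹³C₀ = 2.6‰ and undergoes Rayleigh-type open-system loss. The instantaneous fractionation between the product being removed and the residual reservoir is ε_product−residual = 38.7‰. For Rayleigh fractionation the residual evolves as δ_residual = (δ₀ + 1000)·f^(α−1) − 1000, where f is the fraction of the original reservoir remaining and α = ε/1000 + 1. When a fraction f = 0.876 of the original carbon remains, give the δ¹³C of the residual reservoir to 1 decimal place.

-2.5‰

Rayleigh residual: δ_res = (δ₀ + 1000)·f^(α−1) − 1000
α = ε/1000 + 1 = 1.03870, so α − 1 = 0.03870
f^(α−1) = 0.876^(0.03870) = 0.994890
δ_res = (2.6 + 1000) × 0.994890 − 1000 = 997.476 − 1000 = -2.52‰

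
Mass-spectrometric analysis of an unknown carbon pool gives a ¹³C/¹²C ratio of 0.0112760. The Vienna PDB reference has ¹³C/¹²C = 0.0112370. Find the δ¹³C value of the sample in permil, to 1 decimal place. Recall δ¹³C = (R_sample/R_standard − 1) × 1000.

3.5 permil

δ¹³C = (R_sample / R_standard − 1) × 1000
R_sample / R_standard = 0.0112760 / 0.0112370 = 1.003471
δ¹³C = (1.003471 − 1) × 1000 = 3.47 permil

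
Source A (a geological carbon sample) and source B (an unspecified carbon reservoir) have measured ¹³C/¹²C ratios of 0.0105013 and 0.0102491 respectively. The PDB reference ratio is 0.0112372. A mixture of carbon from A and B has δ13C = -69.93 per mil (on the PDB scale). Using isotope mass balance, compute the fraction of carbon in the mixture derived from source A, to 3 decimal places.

δ_A = (0.0105013/0.0112372 − 1)×1000 = (0.934512 − 1)×1000 = -65.488 per mil
δ_B = (0.0102491/0.0112372 − 1)×1000 = (0.912069 − 1)×1000 = -87.931 per mil
f_A = (δ_mix − δ_B)/(δ_A − δ_B) = (-69.93 − (-87.931))/(-65.488 − (-87.931))
f_A = 18.001 / 22.443 = 0.8021

0.802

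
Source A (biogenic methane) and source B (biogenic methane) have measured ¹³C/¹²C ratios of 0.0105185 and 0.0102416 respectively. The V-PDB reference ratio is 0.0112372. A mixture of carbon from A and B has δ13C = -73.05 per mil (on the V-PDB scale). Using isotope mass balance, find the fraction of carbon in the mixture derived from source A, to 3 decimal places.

δ_A = (0.0105185/0.0112372 − 1)×1000 = (0.936043 − 1)×1000 = -63.957 per mil
δ_B = (0.0102416/0.0112372 − 1)×1000 = (0.911401 − 1)×1000 = -88.599 per mil
f_A = (δ_mix − δ_B)/(δ_A − δ_B) = (-73.05 − (-88.599))/(-63.957 − (-88.599))
f_A = 15.549 / 24.641 = 0.6310

0.631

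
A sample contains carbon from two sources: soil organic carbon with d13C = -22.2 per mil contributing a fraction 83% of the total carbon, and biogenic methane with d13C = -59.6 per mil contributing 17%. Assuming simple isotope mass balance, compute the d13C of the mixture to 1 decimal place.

δ_mix = f_A·δ_A + f_B·δ_B
δ_mix = 0.83 × (-22.2) + 0.17 × (-59.6)
δ_mix = -18.43 + -10.13 = -28.56 per mil

-28.6 per mil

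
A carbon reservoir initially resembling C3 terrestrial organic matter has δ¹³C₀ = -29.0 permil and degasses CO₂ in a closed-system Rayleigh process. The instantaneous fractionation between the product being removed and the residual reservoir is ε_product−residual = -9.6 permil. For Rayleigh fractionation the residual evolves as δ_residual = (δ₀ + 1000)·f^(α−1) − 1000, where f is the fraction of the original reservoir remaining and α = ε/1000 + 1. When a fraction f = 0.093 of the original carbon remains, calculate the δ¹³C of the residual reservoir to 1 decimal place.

-6.6 permil

Rayleigh residual: δ_res = (δ₀ + 1000)·f^(α−1) − 1000
α = ε/1000 + 1 = 0.99040, so α − 1 = -0.00960
f^(α−1) = 0.093^(-0.00960) = 1.023063
δ_res = (-29.0 + 1000) × 1.023063 − 1000 = 993.395 − 1000 = -6.61 permil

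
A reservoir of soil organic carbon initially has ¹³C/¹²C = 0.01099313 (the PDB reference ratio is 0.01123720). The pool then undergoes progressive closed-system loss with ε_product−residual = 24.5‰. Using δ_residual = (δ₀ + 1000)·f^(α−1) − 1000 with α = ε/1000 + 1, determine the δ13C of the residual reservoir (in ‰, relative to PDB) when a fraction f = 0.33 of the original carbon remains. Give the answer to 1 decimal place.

δ₀ = (0.01099313/0.01123720 − 1)×1000 = (0.978280 − 1)×1000 = -21.720‰
α − 1 = ε/1000 = 0.0245
f^(α−1) = 0.33^(0.0245) = 0.973203
δ_res = (-21.720 + 1000) × 0.973203 − 1000 = 952.066 − 1000 = -47.93‰

-47.9‰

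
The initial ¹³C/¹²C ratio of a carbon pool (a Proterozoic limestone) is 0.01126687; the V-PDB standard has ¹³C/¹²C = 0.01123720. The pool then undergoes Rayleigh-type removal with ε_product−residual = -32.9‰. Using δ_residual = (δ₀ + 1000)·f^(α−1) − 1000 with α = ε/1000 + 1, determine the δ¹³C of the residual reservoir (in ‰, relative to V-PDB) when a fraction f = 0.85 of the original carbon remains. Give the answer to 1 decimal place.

δ₀ = (0.01126687/0.01123720 − 1)×1000 = (1.002640 − 1)×1000 = 2.640‰
α − 1 = ε/1000 = -0.0329
f^(α−1) = 0.85^(-0.0329) = 1.005361
δ_res = (2.640 + 1000) × 1.005361 − 1000 = 1008.016 − 1000 = 8.02‰

8.0‰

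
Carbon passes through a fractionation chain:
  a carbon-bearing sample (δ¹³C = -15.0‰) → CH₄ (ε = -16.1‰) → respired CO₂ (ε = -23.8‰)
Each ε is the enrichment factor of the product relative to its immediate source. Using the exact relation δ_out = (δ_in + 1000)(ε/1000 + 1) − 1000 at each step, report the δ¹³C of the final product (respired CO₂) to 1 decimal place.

-53.9‰

step 1: δ = (-15.00 + 1000)·(-16.1/1000 + 1) − 1000 = -30.86‰
step 2: δ = (-30.86 + 1000)·(-23.8/1000 + 1) − 1000 = -53.92‰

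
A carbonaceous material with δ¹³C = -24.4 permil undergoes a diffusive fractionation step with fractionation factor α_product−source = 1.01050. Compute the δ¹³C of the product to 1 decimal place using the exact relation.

δ_product = (δ_source + 1000)·α − 1000
δ_product = (-24.4 + 1000) × 1.01050 − 1000
δ_product = 985.844 − 1000 = -14.16 permil

-14.2 permil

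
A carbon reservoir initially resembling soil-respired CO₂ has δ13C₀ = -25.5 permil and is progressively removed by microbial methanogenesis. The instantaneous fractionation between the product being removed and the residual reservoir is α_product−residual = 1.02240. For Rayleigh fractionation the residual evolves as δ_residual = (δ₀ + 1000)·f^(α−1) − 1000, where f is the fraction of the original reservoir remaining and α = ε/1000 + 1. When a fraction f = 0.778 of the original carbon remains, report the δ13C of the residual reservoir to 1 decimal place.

Rayleigh residual: δ_res = (δ₀ + 1000)·f^(α−1) − 1000
α − 1 = 0.02240
f^(α−1) = 0.778^(0.02240) = 0.994393
δ_res = (-25.5 + 1000) × 0.994393 − 1000 = 969.036 − 1000 = -30.96 permil

-31.0 permil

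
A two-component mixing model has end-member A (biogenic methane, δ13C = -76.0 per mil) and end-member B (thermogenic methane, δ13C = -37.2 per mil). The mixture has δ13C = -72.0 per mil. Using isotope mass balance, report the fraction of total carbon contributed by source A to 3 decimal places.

δ_mix = f_A·δ_A + (1 − f_A)·δ_B  ⇒  f_A = (δ_mix − δ_B)/(δ_A − δ_B)
f_A = (-72.0 − (-37.2)) / (-76.0 − (-37.2))
f_A = -34.8 / -38.8 = 0.8969

0.897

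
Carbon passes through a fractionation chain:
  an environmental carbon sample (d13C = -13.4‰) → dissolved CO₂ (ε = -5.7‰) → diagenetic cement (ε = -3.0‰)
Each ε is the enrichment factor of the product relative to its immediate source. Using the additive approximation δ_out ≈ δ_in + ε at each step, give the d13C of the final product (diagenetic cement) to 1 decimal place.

-22.1‰

step 1: δ ≈ -13.4 + (-5.7) = -19.1‰
step 2: δ ≈ -19.1 + (-3.0) = -22.1‰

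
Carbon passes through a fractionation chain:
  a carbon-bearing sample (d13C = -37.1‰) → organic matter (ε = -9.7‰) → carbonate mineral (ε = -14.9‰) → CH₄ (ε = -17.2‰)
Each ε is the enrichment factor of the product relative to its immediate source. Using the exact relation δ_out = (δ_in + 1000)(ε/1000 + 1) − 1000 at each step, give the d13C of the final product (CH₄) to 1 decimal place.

step 1: δ = (-37.10 + 1000)·(-9.7/1000 + 1) − 1000 = -46.44‰
step 2: δ = (-46.44 + 1000)·(-14.9/1000 + 1) − 1000 = -60.65‰
step 3: δ = (-60.65 + 1000)·(-17.2/1000 + 1) − 1000 = -76.81‰

-76.8‰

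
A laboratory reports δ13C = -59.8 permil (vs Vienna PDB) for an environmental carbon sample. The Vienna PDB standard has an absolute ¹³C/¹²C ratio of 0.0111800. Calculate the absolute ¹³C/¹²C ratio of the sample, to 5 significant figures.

R_sample = R_standard × (δ13C/1000 + 1)
R_sample = 0.0111800 × (-59.8/1000 + 1) = 0.0111800 × 0.940200
R_sample = 0.0105114

0.010511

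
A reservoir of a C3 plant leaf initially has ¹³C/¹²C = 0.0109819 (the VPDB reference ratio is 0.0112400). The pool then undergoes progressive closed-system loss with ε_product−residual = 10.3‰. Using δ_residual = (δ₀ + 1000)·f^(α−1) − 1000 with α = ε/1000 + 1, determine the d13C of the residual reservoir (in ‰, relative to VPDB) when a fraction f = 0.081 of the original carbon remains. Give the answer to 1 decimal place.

-47.9‰

δ₀ = (0.0109819/0.0112400 − 1)×1000 = (0.977037 − 1)×1000 = -22.963‰
α − 1 = ε/1000 = 0.0103
f^(α−1) = 0.081^(0.0103) = 0.974445
δ_res = (-22.963 + 1000) × 0.974445 − 1000 = 952.069 − 1000 = -47.93‰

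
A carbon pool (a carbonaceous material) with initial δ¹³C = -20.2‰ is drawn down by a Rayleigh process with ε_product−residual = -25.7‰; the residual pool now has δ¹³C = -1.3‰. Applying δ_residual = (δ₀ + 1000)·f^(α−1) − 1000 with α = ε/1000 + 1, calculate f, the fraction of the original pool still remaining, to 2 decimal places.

α − 1 = ε/1000 = -0.0257
(δ_res + 1000)/(δ₀ + 1000) = (-1.3 + 1000)/(-20.2 + 1000) = 998.7/979.8 = 1.019290
f = 1.019290^(1/-0.0257) = exp(ln(1.019290)/-0.0257) = exp(0.01911/-0.0257)
f = exp(-0.7434) = 0.4755

0.48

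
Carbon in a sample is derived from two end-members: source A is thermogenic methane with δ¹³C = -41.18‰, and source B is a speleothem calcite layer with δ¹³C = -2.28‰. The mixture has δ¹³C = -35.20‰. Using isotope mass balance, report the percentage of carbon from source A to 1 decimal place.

84.6%

δ_mix = f_A·δ_A + (1 − f_A)·δ_B  ⇒  f_A = (δ_mix − δ_B)/(δ_A − δ_B)
f_A = (-35.20 − (-2.28)) / (-41.18 − (-2.28))
f_A = -32.92 / -38.90 = 0.8463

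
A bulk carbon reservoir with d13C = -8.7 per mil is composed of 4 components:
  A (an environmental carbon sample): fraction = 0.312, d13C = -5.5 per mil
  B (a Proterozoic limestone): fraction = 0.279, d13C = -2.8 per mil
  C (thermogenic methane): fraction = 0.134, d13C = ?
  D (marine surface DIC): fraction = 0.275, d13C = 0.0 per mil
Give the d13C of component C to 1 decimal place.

-46.3 per mil

Isotope mass balance: δ_bulk = Σ fᵢ·δᵢ.
-8.7 = 0.312×(-5.5) + 0.279×(-2.8) + 0.134×δ_C + 0.275×(-0.0)
0.134·δ_C = -8.7 − (-2.497) = -6.203
δ_C = -6.203 / 0.134 = -46.29 per mil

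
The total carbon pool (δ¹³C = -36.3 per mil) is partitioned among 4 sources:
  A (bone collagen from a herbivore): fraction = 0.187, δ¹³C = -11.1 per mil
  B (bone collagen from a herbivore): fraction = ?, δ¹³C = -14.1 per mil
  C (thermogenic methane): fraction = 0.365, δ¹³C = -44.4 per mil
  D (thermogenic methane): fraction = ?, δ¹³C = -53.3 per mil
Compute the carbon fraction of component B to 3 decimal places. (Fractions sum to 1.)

0.149

Let f_B and f_D be the unknown fractions; fractions sum to 1 so f_B + f_D = 0.448.
Mass balance: Σ fᵢ·δᵢ = δ_bulk ⇒ f_B·(-14.1) + f_D·(-53.3) = -36.3 − (-18.282) = -18.018
Substitute f_D = 0.448 − f_B:
f_B·(-14.1 − -53.3) = -18.018 − 0.448×(-53.3) = 5.860
f_B = 5.860 / 39.2 = 0.1495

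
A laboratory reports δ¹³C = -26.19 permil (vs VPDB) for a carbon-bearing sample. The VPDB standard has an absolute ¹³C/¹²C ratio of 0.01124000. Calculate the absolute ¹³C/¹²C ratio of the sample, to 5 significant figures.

R_sample = R_standard × (δ¹³C/1000 + 1)
R_sample = 0.01124000 × (-26.19/1000 + 1) = 0.01124000 × 0.973810
R_sample = 0.0109456

0.010946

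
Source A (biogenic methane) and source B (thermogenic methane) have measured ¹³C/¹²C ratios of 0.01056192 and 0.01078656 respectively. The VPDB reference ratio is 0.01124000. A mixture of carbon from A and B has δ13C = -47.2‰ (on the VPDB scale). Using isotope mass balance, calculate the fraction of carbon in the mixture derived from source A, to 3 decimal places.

0.343

δ_A = (0.01056192/0.01124000 − 1)×1000 = (0.939673 − 1)×1000 = -60.327‰
δ_B = (0.01078656/0.01124000 − 1)×1000 = (0.959658 − 1)×1000 = -40.342‰
f_A = (δ_mix − δ_B)/(δ_A − δ_B) = (-47.2 − (-40.342))/(-60.327 − (-40.342))
f_A = -6.858 / -19.986 = 0.3432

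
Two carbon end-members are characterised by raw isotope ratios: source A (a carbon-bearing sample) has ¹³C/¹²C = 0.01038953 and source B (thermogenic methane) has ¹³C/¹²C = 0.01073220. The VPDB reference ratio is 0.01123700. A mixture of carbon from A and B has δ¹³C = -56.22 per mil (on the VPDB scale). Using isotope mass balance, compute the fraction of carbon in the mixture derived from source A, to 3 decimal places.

δ_A = (0.01038953/0.01123700 − 1)×1000 = (0.924582 − 1)×1000 = -75.418 per mil
δ_B = (0.01073220/0.01123700 − 1)×1000 = (0.955077 − 1)×1000 = -44.923 per mil
f_A = (δ_mix − δ_B)/(δ_A − δ_B) = (-56.22 − (-44.923))/(-75.418 − (-44.923))
f_A = -11.297 / -30.495 = 0.3705

0.370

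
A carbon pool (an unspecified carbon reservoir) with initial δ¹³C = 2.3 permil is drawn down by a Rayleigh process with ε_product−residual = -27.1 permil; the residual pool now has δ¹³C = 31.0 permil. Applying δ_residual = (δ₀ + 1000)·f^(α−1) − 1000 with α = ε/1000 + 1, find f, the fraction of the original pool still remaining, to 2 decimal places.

0.35

α − 1 = ε/1000 = -0.0271
(δ_res + 1000)/(δ₀ + 1000) = (31.0 + 1000)/(2.3 + 1000) = 1031.0/1002.3 = 1.028634
f = 1.028634^(1/-0.0271) = exp(ln(1.028634)/-0.0271) = exp(0.02823/-0.0271)
f = exp(-1.0418) = 0.3528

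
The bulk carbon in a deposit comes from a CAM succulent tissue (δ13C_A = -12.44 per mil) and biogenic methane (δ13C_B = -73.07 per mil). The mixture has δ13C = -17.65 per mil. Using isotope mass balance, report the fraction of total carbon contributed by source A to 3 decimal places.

0.914

δ_mix = f_A·δ_A + (1 − f_A)·δ_B  ⇒  f_A = (δ_mix − δ_B)/(δ_A − δ_B)
f_A = (-17.65 − (-73.07)) / (-12.44 − (-73.07))
f_A = 55.42 / 60.63 = 0.9141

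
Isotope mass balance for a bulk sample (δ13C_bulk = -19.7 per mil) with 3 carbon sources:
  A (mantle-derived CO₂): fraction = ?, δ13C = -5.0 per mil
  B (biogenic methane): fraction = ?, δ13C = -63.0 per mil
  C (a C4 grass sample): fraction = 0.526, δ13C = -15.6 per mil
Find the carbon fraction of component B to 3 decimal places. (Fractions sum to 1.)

0.157

Let f_B and f_A be the unknown fractions; fractions sum to 1 so f_B + f_A = 0.474.
Mass balance: Σ fᵢ·δᵢ = δ_bulk ⇒ f_B·(-63.0) + f_A·(-5.0) = -19.7 − (-8.206) = -11.494
Substitute f_A = 0.474 − f_B:
f_B·(-63.0 − -5.0) = -11.494 − 0.474×(-5.0) = -9.124
f_B = -9.124 / -58.0 = 0.1573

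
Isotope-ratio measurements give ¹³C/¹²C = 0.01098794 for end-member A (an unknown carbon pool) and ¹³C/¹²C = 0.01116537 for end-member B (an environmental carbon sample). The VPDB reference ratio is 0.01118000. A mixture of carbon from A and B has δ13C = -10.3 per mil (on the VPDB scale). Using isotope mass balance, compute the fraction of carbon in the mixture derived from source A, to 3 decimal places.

δ_A = (0.01098794/0.01118000 − 1)×1000 = (0.982821 − 1)×1000 = -17.179 per mil
δ_B = (0.01116537/0.01118000 − 1)×1000 = (0.998691 − 1)×1000 = -1.309 per mil
f_A = (δ_mix − δ_B)/(δ_A − δ_B) = (-10.3 − (-1.309))/(-17.179 − (-1.309))
f_A = -8.991 / -15.870 = 0.5666

0.567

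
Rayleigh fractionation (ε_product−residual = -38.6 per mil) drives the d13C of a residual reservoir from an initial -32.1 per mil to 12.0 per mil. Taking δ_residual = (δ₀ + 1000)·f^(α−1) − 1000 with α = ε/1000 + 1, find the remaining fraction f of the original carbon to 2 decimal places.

0.32

α − 1 = ε/1000 = -0.0386
(δ_res + 1000)/(δ₀ + 1000) = (12.0 + 1000)/(-32.1 + 1000) = 1012.0/967.9 = 1.045563
f = 1.045563^(1/-0.0386) = exp(ln(1.045563)/-0.0386) = exp(0.04456/-0.0386)
f = exp(-1.1543) = 0.3153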